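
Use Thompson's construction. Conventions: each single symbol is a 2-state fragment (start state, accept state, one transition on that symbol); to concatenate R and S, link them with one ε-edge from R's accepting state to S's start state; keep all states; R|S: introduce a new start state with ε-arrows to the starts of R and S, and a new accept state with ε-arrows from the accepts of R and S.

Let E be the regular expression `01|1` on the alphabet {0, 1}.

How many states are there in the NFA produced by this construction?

8

Bottom-up over the parse tree:
Each of the 3 symbol leaves contributes a 2-state fragment.
  01 — 4 states
  01|1 — 8 states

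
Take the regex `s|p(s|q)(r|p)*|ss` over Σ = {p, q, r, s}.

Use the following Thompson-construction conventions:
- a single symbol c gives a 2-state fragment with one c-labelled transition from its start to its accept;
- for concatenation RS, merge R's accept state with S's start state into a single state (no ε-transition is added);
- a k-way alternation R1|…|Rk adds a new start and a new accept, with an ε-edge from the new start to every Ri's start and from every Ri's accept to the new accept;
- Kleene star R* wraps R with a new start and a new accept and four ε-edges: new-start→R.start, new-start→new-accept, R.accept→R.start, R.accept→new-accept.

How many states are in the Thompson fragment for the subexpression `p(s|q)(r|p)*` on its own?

Fragment for `p(s|q)(r|p)*`:
Each of the 5 symbol leaves contributes a 2-state fragment.
  s|q : 6 states
  r|p : 6 states
  (r|p)* : 8 states
  p(s|q)(r|p)* : 14 states

14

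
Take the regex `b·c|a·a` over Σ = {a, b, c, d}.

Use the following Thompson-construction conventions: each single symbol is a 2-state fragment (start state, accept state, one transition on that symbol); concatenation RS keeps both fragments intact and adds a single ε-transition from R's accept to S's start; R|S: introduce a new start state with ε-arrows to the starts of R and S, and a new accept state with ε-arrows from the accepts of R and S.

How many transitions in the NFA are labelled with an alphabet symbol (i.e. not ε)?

4

Bottom-up over the parse tree:
Each of the 4 symbol leaves contributes exactly 1 symbol transition.
  b·c — 2 symbol transitions
  a·a — 2 symbol transitions
  b·c|a·a — 4 symbol transitions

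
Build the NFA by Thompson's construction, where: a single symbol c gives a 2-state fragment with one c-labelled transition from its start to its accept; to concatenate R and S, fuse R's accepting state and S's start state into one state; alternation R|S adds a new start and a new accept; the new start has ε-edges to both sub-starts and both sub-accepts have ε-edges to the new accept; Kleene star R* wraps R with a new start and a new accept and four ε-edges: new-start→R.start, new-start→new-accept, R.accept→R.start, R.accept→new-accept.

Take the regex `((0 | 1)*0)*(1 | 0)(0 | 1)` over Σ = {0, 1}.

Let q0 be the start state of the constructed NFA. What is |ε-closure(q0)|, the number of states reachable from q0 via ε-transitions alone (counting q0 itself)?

Let C(F) = |ε-closure(F.start)| within fragment F, and note whether F accepts ε. Symbol fragments have C = 1 and do not accept ε. Then:
  0 | 1 : |closure| = 1 + 1 + 1 = 3 (the new accept is not ε-reachable since no branch accepts ε)
  (0 | 1)* : new start has ε-edges to the inner start and to the new accept, so |closure| = 2 + 3 = 5
  (0 | 1)*0 : |closure| = 5 + (1−1) = 5 (closure spills across the concat boundary because the left factor accepts ε)
  ((0 | 1)*0)* : new start has ε-edges to the inner start and to the new accept, so |closure| = 2 + 5 = 7
  1 | 0 : new start ε-reaches every alternative's start; none of them accept ε, so the new accept is not reached: |closure| = 1 + 1 + 1 = 3
  0 | 1 : |closure| = 1 + 1 + 1 = 3 (the new accept is not ε-reachable since no branch accepts ε)
  ((0 | 1)*0)*(1 | 0)(0 | 1) : |closure| = 7 + (3−1) = 9 (closure spills across the concat boundary because the left factor accepts ε)

9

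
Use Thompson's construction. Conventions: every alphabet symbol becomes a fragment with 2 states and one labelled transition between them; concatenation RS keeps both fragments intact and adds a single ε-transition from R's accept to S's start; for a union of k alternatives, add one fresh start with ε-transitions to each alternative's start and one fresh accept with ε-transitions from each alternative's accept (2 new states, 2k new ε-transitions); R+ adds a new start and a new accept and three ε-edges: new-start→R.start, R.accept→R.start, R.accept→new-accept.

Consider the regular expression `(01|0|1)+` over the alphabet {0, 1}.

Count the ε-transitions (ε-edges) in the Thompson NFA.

10

Per subexpression:
Each of the 4 symbol leaves contributes 0 ε-transitions.
  01 → 1 ε-transition
  01|0|1 → 7 ε-transitions
  (01|0|1)+ → 10 ε-transitions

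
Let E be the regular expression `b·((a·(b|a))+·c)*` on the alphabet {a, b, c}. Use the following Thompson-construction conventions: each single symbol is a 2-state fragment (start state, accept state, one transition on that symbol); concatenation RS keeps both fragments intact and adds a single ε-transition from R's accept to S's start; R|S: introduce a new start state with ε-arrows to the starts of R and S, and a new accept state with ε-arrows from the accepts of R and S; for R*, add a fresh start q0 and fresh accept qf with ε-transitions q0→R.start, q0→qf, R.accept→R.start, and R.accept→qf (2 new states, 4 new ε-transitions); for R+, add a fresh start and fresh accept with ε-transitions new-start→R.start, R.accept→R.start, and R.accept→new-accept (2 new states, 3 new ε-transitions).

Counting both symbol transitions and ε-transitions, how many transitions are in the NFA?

19

Bottom-up over the parse tree:
Each of the 5 symbol leaves contributes 1 transition (1 symbol, 0 ε).
  b|a → 6 transitions (2 symbol, 4 ε)
  a·(b|a) → 8 transitions (3 symbol, 5 ε)
  (a·(b|a))+ → 11 transitions (3 symbol, 8 ε)
  (a·(b|a))+·c → 13 transitions (4 symbol, 9 ε)
  ((a·(b|a))+·c)* → 17 transitions (4 symbol, 13 ε)
  b·((a·(b|a))+·c)* → 19 transitions (5 symbol, 14 ε)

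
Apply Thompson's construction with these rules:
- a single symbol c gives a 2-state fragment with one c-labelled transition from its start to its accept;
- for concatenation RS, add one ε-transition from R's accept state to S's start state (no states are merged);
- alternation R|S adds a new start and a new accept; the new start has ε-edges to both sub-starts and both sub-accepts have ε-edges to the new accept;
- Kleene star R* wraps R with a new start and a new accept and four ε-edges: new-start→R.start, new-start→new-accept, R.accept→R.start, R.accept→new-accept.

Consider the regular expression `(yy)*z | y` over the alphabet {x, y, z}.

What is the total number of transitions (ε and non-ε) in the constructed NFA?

Bottom-up over the parse tree:
Each of the 4 symbol leaves contributes 1 transition (1 symbol, 0 ε).
  yy — 3 transitions (2 symbol, 1 ε)
  (yy)* — 7 transitions (2 symbol, 5 ε)
  (yy)*z — 9 transitions (3 symbol, 6 ε)
  (yy)*z | y — 14 transitions (4 symbol, 10 ε)

14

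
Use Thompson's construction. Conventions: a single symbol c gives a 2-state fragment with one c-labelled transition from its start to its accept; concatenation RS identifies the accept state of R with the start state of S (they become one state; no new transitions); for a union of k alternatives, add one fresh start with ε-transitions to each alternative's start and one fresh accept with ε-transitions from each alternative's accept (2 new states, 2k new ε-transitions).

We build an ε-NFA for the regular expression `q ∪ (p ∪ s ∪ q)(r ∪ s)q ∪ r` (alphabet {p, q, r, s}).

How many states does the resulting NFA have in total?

By structural recursion:
Each of the 8 symbol leaves contributes a 2-state fragment.
  p ∪ s ∪ q : 8 states
  r ∪ s : 6 states
  (p ∪ s ∪ q)(r ∪ s)q : 14 states
  q ∪ (p ∪ s ∪ q)(r ∪ s)q ∪ r : 20 states

20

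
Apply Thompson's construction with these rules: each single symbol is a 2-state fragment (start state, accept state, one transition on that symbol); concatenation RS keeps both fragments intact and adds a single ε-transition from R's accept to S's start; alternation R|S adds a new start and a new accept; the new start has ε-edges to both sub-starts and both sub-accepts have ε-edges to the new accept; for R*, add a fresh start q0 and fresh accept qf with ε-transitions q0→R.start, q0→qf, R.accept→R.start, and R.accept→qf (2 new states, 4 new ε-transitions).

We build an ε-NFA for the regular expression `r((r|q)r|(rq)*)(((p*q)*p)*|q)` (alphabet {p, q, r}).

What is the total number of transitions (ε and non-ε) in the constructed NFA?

44

Recursing over subexpressions:
Each of the 10 symbol leaves contributes 1 transition (1 symbol, 0 ε).
  r|q — 6 transitions (2 symbol, 4 ε)
  (r|q)r — 8 transitions (3 symbol, 5 ε)
  rq — 3 transitions (2 symbol, 1 ε)
  (rq)* — 7 transitions (2 symbol, 5 ε)
  (r|q)r|(rq)* — 19 transitions (5 symbol, 14 ε)
  p* — 5 transitions (1 symbol, 4 ε)
  p*q — 7 transitions (2 symbol, 5 ε)
  (p*q)* — 11 transitions (2 symbol, 9 ε)
  (p*q)*p — 13 transitions (3 symbol, 10 ε)
  ((p*q)*p)* — 17 transitions (3 symbol, 14 ε)
  ((p*q)*p)*|q — 22 transitions (4 symbol, 18 ε)
  r((r|q)r|(rq)*)(((p*q)*p)*|q) — 44 transitions (10 symbol, 34 ε)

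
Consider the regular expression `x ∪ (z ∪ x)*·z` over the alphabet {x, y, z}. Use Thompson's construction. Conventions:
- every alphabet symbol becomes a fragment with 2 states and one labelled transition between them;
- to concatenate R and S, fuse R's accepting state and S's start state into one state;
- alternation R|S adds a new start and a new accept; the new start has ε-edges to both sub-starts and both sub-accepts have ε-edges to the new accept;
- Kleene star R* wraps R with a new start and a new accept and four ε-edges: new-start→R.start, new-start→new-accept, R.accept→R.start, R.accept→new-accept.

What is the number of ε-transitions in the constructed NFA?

Recursing over subexpressions:
Each of the 4 symbol leaves contributes 0 ε-transitions.
  z ∪ x : 4 ε-transitions
  (z ∪ x)* : 8 ε-transitions
  (z ∪ x)*·z : 8 ε-transitions
  x ∪ (z ∪ x)*·z : 12 ε-transitions

12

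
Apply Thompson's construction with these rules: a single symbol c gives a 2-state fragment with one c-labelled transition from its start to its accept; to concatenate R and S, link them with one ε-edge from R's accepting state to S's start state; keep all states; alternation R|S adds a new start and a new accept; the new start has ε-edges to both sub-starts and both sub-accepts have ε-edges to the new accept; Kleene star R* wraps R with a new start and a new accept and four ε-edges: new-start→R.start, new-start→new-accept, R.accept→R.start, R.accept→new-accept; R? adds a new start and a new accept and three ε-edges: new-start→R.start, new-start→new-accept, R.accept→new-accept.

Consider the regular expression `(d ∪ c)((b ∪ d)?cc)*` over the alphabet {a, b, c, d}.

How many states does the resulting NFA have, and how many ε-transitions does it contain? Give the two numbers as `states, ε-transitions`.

20, 18

By structural recursion:
Each of the 6 symbol leaves contributes 2 states and 0 ε-transitions.
  d ∪ c → 6 states, 4 ε-transitions
  b ∪ d → 6 states, 4 ε-transitions
  (b ∪ d)? → 8 states, 7 ε-transitions
  (b ∪ d)?cc → 12 states, 9 ε-transitions
  ((b ∪ d)?cc)* → 14 states, 13 ε-transitions
  (d ∪ c)((b ∪ d)?cc)* → 20 states, 18 ε-transitions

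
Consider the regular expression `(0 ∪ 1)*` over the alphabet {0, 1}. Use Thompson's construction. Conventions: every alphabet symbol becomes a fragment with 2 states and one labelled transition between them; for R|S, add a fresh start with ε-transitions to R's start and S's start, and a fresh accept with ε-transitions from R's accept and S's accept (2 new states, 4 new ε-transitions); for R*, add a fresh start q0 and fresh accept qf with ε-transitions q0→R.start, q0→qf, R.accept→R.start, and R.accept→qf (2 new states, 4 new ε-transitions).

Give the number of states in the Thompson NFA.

Bottom-up over the parse tree:
Each of the 2 symbol leaves contributes a 2-state fragment.
  0 ∪ 1 → 6 states
  (0 ∪ 1)* → 8 states

8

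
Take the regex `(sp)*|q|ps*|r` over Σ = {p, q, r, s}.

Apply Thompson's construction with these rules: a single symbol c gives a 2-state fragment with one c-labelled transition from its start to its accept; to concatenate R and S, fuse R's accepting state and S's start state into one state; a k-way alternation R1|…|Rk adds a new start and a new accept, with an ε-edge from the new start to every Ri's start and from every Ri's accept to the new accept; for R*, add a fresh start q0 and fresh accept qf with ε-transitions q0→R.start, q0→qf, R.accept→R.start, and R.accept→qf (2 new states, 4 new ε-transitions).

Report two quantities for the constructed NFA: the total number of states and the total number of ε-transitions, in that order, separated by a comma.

16, 16

Building bottom-up:
Each of the 6 symbol leaves contributes 2 states and 0 ε-transitions.
  sp = 3 states, 0 ε-transitions
  (sp)* = 5 states, 4 ε-transitions
  s* = 4 states, 4 ε-transitions
  ps* = 5 states, 4 ε-transitions
  (sp)*|q|ps*|r = 16 states, 16 ε-transitions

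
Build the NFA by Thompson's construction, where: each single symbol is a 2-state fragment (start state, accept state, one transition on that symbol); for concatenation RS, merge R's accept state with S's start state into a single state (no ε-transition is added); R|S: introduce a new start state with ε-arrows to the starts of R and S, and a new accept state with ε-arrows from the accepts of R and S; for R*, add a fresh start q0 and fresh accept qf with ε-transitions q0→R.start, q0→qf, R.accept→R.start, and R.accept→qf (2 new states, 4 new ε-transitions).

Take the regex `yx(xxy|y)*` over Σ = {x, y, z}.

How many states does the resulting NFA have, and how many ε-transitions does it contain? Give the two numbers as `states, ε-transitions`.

By structural recursion:
Each of the 6 symbol leaves contributes 2 states and 0 ε-transitions.
  xxy : 4 states, 0 ε-transitions
  xxy|y : 8 states, 4 ε-transitions
  (xxy|y)* : 10 states, 8 ε-transitions
  yx(xxy|y)* : 12 states, 8 ε-transitions

12, 8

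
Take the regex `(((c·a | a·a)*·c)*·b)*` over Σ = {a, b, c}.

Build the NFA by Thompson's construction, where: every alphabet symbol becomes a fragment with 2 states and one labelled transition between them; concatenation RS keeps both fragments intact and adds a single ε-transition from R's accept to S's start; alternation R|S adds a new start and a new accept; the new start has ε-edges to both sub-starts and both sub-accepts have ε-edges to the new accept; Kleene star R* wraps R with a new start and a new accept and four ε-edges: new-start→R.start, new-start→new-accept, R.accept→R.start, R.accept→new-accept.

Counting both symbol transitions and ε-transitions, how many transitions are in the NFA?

Bottom-up over the parse tree:
Each of the 6 symbol leaves contributes 1 transition (1 symbol, 0 ε).
  c·a = 3 transitions (2 symbol, 1 ε)
  a·a = 3 transitions (2 symbol, 1 ε)
  c·a | a·a = 10 transitions (4 symbol, 6 ε)
  (c·a | a·a)* = 14 transitions (4 symbol, 10 ε)
  (c·a | a·a)*·c = 16 transitions (5 symbol, 11 ε)
  ((c·a | a·a)*·c)* = 20 transitions (5 symbol, 15 ε)
  ((c·a | a·a)*·c)*·b = 22 transitions (6 symbol, 16 ε)
  (((c·a | a·a)*·c)*·b)* = 26 transitions (6 symbol, 20 ε)

26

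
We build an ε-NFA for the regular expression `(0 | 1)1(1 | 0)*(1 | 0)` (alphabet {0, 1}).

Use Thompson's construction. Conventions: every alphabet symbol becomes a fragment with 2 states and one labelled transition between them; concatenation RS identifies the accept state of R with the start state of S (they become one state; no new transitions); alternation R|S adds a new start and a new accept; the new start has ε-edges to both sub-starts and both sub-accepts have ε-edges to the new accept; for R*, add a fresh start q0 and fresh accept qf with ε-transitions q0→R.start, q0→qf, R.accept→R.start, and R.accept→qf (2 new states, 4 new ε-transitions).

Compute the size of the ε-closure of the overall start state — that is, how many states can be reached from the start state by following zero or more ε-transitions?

Let C(F) = |ε-closure(F.start)| within fragment F, and note whether F accepts ε. Symbol fragments have C = 1 and do not accept ε. Then:
  0 | 1 → new start ε-reaches every alternative's start; none of them accept ε, so the new accept is not reached: |closure| = 1 + 1 + 1 = 3
  1 | 0 → new start ε-reaches every alternative's start; none of them accept ε, so the new accept is not reached: |closure| = 1 + 1 + 1 = 3
  (1 | 0)* → |closure| = 1 (new start) + 3 (body) + 1 (new accept) = 5
  1 | 0 → new start ε-reaches every alternative's start; none of them accept ε, so the new accept is not reached: |closure| = 1 + 1 + 1 = 3
  (0 | 1)1(1 | 0)*(1 | 0) → |closure| equals the left operand's closure size = 3 (its accept is not ε-reachable, so the closure stops there)

3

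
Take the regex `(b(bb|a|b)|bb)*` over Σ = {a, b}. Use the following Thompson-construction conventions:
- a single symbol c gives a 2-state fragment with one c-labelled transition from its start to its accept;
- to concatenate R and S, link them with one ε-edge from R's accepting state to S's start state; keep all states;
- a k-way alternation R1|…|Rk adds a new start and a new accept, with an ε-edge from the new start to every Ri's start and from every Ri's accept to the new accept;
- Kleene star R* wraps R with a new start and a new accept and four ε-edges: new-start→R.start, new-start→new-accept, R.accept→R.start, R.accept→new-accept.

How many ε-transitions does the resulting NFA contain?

By structural recursion:
Each of the 7 symbol leaves contributes 0 ε-transitions.
  bb : 1 ε-transition
  bb|a|b : 7 ε-transitions
  b(bb|a|b) : 8 ε-transitions
  bb : 1 ε-transition
  b(bb|a|b)|bb : 13 ε-transitions
  (b(bb|a|b)|bb)* : 17 ε-transitions

17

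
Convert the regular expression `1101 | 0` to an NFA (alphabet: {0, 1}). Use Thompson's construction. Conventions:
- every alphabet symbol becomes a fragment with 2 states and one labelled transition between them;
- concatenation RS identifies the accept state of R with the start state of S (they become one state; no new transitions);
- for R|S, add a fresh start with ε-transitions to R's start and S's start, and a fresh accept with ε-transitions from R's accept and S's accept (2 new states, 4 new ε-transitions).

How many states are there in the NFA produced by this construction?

9

Per subexpression:
Each of the 5 symbol leaves contributes a 2-state fragment.
  1101 = 5 states
  1101 | 0 = 9 states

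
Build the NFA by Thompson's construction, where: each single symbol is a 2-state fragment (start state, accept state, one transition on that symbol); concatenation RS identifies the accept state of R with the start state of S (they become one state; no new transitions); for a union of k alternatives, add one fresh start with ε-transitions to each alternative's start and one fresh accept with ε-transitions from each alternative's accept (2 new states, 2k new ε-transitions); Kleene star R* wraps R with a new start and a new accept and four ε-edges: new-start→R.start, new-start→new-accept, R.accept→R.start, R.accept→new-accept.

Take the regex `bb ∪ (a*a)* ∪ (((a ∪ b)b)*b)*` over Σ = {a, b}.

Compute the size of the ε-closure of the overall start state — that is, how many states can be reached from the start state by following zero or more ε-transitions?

Let C(F) = |ε-closure(F.start)| within fragment F, and note whether F accepts ε. Symbol fragments have C = 1 and do not accept ε. Then:
  bb — |closure| equals the left operand's closure size = 1 (its accept is not ε-reachable, so the closure stops there)
  a* — |closure| = 1 (new start) + 1 (body) + 1 (new accept) = 3
  a*a — |closure| = 3 + (1−1) = 3 (closure spills across the concat boundary because the left factor accepts ε)
  (a*a)* — new start has ε-edges to the inner start and to the new accept, so |closure| = 2 + 3 = 5
  a ∪ b — new start ε-reaches every alternative's start; none of them accept ε, so the new accept is not reached: |closure| = 1 + 1 + 1 = 3
  (a ∪ b)b — |closure| equals the left operand's closure size = 3 (its accept is not ε-reachable, so the closure stops there)
  ((a ∪ b)b)* — |closure| = 1 (new start) + 3 (body) + 1 (new accept) = 5
  ((a ∪ b)b)*b — |closure| = 5 + (1−1) = 5 (closure spills across the concat boundary because the left factor accepts ε)
  (((a ∪ b)b)*b)* — the star's fresh start ε-reaches both the body's start and the fresh accept: |closure| = 2 + 5 = 7
  bb ∪ (a*a)* ∪ (((a ∪ b)b)*b)* — new start ε-reaches every alternative's start; at least one alternative accepts ε, so the union's new accept is reached too: |closure| = 1 + 1 + 5 + 7 + 1 = 15

15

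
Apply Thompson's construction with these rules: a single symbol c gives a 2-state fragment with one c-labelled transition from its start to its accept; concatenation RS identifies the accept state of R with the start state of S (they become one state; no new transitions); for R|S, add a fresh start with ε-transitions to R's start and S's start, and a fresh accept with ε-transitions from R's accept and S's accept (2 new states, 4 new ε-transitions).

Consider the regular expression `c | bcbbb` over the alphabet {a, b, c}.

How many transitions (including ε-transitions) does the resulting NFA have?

10

Recursing over subexpressions:
Each of the 6 symbol leaves contributes 1 transition (1 symbol, 0 ε).
  bcbbb = 5 transitions (5 symbol, 0 ε)
  c | bcbbb = 10 transitions (6 symbol, 4 ε)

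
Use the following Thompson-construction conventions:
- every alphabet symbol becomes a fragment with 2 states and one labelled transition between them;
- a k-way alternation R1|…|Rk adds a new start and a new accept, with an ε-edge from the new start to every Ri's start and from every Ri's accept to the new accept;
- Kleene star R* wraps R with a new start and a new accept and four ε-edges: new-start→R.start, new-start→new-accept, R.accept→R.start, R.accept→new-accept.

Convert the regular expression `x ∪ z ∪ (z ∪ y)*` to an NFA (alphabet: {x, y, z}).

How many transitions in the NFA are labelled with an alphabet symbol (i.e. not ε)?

4

Building bottom-up:
Each of the 4 symbol leaves contributes exactly 1 symbol transition.
  z ∪ y : 2 symbol transitions
  (z ∪ y)* : 2 symbol transitions
  x ∪ z ∪ (z ∪ y)* : 4 symbol transitions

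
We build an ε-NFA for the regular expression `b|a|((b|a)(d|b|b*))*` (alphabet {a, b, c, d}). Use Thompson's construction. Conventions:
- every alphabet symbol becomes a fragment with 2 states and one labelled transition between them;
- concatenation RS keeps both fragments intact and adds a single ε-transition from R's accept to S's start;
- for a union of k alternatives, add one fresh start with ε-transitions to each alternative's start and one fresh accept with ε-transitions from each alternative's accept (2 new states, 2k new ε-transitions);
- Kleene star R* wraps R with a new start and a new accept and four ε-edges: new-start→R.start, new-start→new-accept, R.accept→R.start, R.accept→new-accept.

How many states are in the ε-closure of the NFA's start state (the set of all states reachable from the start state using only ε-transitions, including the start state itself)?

9

Work bottom-up. For each fragment F, track |ε-closure(F.start)| and whether F's accept lies in that closure (i.e. whether F accepts ε). A single-symbol fragment has closure size 1 and does not accept ε.
  b|a → C = 1 + 1 + 1 = 3 (the new accept is not ε-reachable since no branch accepts ε)
  b* → the star's fresh start ε-reaches both the body's start and the fresh accept: C = 2 + 1 = 3
  d|b|b* → new start ε-reaches every alternative's start; at least one alternative accepts ε, so the union's new accept is reached too: C = 1 + 1 + 1 + 3 + 1 = 7
  (b|a)(d|b|b*) → same as the first factor's closure: C = 3
  ((b|a)(d|b|b*))* → C = 1 (new start) + 3 (body) + 1 (new accept) = 5
  b|a|((b|a)(d|b|b*))* → C = 1 (new start) + (1 + 1 + 5) + 1 (new accept, since some branch ε-reaches its own accept) = 9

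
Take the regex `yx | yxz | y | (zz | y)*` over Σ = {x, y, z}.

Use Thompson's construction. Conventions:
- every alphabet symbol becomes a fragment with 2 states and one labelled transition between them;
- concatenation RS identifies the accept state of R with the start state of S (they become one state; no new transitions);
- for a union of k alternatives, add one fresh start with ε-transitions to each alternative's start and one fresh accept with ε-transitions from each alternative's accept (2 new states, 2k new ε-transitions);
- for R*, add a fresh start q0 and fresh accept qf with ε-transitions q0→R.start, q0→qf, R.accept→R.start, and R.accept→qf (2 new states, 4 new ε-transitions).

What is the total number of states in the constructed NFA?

Per subexpression:
Each of the 9 symbol leaves contributes a 2-state fragment.
  yx — 3 states
  yxz — 4 states
  zz — 3 states
  zz | y — 7 states
  (zz | y)* — 9 states
  yx | yxz | y | (zz | y)* — 20 states

20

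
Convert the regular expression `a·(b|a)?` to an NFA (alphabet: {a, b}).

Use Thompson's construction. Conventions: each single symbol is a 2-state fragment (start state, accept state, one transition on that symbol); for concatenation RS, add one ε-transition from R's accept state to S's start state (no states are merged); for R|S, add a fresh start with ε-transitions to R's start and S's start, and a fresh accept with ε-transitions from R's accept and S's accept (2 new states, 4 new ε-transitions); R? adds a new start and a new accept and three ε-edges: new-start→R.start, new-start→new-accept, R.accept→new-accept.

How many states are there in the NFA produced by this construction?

Bottom-up over the parse tree:
Each of the 3 symbol leaves contributes a 2-state fragment.
  b|a = 6 states
  (b|a)? = 8 states
  a·(b|a)? = 10 states

10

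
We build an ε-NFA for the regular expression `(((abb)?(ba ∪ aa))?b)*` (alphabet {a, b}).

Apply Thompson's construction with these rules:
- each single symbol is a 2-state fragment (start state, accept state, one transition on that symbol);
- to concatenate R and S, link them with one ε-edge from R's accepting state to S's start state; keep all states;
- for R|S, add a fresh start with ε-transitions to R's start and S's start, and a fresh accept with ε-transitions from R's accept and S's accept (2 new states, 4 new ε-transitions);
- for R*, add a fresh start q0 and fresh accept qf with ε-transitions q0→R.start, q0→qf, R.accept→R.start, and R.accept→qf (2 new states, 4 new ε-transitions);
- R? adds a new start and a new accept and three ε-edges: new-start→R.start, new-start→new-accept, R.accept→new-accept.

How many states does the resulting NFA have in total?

24

Bottom-up over the parse tree:
Each of the 8 symbol leaves contributes a 2-state fragment.
  abb = 6 states
  (abb)? = 8 states
  ba = 4 states
  aa = 4 states
  ba ∪ aa = 10 states
  (abb)?(ba ∪ aa) = 18 states
  ((abb)?(ba ∪ aa))? = 20 states
  ((abb)?(ba ∪ aa))?b = 22 states
  (((abb)?(ba ∪ aa))?b)* = 24 states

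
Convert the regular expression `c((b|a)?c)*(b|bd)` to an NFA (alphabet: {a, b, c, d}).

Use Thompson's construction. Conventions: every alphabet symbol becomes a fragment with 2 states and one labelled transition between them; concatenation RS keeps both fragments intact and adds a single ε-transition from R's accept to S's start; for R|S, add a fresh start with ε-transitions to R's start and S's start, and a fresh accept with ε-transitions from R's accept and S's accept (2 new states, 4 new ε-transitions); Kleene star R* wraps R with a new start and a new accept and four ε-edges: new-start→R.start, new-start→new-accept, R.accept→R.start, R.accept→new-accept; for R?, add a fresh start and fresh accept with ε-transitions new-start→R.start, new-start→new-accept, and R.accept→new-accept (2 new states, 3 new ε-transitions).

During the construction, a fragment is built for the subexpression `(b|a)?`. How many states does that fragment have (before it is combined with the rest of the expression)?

8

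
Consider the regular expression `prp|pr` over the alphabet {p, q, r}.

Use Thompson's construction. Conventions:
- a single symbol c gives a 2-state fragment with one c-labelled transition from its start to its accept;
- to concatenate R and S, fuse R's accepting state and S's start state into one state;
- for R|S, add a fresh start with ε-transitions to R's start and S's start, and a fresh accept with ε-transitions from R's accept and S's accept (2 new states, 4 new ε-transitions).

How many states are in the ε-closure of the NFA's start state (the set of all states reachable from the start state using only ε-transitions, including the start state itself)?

3

Work bottom-up. For each fragment F, track |ε-closure(F.start)| and whether F's accept lies in that closure (i.e. whether F accepts ε). A single-symbol fragment has closure size 1 and does not accept ε.
  prp → same as the first factor's closure: |ε-closure| = 1
  pr → same as the first factor's closure: |ε-closure| = 1
  prp|pr → new start ε-reaches every alternative's start; none of them accept ε, so the new accept is not reached: |ε-closure| = 1 + 1 + 1 = 3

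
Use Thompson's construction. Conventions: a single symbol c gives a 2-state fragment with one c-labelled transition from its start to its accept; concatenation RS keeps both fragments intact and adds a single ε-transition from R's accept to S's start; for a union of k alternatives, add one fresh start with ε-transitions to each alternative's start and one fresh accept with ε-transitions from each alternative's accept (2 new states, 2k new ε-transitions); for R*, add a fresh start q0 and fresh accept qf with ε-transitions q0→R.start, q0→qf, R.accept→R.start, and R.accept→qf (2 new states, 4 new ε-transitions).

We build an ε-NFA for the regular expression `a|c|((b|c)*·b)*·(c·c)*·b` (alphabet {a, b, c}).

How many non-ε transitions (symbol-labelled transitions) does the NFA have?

By structural recursion:
Each of the 8 symbol leaves contributes exactly 1 symbol transition.
  b|c → 2 symbol transitions
  (b|c)* → 2 symbol transitions
  (b|c)*·b → 3 symbol transitions
  ((b|c)*·b)* → 3 symbol transitions
  c·c → 2 symbol transitions
  (c·c)* → 2 symbol transitions
  ((b|c)*·b)*·(c·c)*·b → 6 symbol transitions
  a|c|((b|c)*·b)*·(c·c)*·b → 8 symbol transitions

8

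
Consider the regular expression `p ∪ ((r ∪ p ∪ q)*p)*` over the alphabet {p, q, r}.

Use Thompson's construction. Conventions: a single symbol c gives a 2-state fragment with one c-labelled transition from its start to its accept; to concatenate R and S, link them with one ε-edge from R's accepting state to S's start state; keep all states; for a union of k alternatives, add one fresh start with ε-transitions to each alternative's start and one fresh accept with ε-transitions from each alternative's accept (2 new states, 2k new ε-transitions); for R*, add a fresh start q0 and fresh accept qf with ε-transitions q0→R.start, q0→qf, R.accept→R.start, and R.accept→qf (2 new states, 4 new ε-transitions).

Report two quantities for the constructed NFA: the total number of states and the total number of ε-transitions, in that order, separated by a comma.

Building bottom-up:
Each of the 5 symbol leaves contributes 2 states and 0 ε-transitions.
  r ∪ p ∪ q = 8 states, 6 ε-transitions
  (r ∪ p ∪ q)* = 10 states, 10 ε-transitions
  (r ∪ p ∪ q)*p = 12 states, 11 ε-transitions
  ((r ∪ p ∪ q)*p)* = 14 states, 15 ε-transitions
  p ∪ ((r ∪ p ∪ q)*p)* = 18 states, 19 ε-transitions

18, 19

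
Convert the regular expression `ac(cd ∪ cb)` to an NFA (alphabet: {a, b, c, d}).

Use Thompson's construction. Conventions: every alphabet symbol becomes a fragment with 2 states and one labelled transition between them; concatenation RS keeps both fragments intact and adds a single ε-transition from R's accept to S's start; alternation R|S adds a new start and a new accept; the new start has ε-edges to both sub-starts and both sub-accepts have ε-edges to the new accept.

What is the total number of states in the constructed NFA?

Bottom-up over the parse tree:
Each of the 6 symbol leaves contributes a 2-state fragment.
  cd : 4 states
  cb : 4 states
  cd ∪ cb : 10 states
  ac(cd ∪ cb) : 14 states

14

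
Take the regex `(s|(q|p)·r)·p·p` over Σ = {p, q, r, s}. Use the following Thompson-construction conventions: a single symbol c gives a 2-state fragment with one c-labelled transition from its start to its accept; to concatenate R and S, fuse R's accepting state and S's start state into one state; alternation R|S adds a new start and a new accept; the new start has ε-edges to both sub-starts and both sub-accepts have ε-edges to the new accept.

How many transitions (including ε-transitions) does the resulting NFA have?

Recursing over subexpressions:
Each of the 6 symbol leaves contributes 1 transition (1 symbol, 0 ε).
  q|p = 6 transitions (2 symbol, 4 ε)
  (q|p)·r = 7 transitions (3 symbol, 4 ε)
  s|(q|p)·r = 12 transitions (4 symbol, 8 ε)
  (s|(q|p)·r)·p·p = 14 transitions (6 symbol, 8 ε)

14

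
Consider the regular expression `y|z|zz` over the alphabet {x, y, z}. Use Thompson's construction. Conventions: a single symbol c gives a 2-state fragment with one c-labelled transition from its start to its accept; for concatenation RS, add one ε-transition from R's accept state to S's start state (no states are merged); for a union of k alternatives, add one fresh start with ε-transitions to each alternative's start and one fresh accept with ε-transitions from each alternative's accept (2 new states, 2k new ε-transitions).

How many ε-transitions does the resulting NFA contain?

Bottom-up over the parse tree:
Each of the 4 symbol leaves contributes 0 ε-transitions.
  zz — 1 ε-transition
  y|z|zz — 7 ε-transitions

7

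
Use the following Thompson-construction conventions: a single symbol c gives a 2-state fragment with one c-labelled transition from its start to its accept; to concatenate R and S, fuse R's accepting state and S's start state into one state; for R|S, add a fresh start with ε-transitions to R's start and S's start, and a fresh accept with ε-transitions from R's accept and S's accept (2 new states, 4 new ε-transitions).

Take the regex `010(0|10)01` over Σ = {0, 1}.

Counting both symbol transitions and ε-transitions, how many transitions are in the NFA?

12

Per subexpression:
Each of the 8 symbol leaves contributes 1 transition (1 symbol, 0 ε).
  10 : 2 transitions (2 symbol, 0 ε)
  0|10 : 7 transitions (3 symbol, 4 ε)
  010(0|10)01 : 12 transitions (8 symbol, 4 ε)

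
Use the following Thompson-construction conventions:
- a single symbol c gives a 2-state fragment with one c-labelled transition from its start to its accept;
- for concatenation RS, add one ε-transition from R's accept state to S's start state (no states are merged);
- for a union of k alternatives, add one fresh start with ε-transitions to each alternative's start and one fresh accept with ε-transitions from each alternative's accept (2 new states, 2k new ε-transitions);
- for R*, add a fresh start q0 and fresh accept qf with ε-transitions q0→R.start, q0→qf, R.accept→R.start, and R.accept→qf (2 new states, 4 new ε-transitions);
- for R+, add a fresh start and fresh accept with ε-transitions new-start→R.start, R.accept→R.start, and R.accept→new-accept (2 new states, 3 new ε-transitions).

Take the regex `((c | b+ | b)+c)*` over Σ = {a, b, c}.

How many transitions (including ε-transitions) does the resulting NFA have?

Bottom-up over the parse tree:
Each of the 4 symbol leaves contributes 1 transition (1 symbol, 0 ε).
  b+ → 4 transitions (1 symbol, 3 ε)
  c | b+ | b → 12 transitions (3 symbol, 9 ε)
  (c | b+ | b)+ → 15 transitions (3 symbol, 12 ε)
  (c | b+ | b)+c → 17 transitions (4 symbol, 13 ε)
  ((c | b+ | b)+c)* → 21 transitions (4 symbol, 17 ε)

21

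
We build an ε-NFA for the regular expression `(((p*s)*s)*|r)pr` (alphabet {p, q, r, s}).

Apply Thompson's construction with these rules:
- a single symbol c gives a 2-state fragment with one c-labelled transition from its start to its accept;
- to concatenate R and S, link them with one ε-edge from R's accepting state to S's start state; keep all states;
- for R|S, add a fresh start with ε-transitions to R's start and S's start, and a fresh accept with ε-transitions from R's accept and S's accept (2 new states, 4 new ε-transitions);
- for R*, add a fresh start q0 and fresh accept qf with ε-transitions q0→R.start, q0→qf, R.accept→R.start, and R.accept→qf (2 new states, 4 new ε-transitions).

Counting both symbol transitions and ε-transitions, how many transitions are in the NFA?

By structural recursion:
Each of the 6 symbol leaves contributes 1 transition (1 symbol, 0 ε).
  p* = 5 transitions (1 symbol, 4 ε)
  p*s = 7 transitions (2 symbol, 5 ε)
  (p*s)* = 11 transitions (2 symbol, 9 ε)
  (p*s)*s = 13 transitions (3 symbol, 10 ε)
  ((p*s)*s)* = 17 transitions (3 symbol, 14 ε)
  ((p*s)*s)*|r = 22 transitions (4 symbol, 18 ε)
  (((p*s)*s)*|r)pr = 26 transitions (6 symbol, 20 ε)

26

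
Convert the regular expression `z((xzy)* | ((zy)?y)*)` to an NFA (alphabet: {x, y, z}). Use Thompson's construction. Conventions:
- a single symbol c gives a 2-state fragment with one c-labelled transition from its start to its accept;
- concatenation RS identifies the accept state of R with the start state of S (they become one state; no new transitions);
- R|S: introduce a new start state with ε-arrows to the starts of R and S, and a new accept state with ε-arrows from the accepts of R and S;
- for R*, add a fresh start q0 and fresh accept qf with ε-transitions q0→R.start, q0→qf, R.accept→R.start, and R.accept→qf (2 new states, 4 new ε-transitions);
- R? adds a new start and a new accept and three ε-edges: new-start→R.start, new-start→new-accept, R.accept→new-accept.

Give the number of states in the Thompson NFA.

17

Per subexpression:
Each of the 7 symbol leaves contributes a 2-state fragment.
  xzy — 4 states
  (xzy)* — 6 states
  zy — 3 states
  (zy)? — 5 states
  (zy)?y — 6 states
  ((zy)?y)* — 8 states
  (xzy)* | ((zy)?y)* — 16 states
  z((xzy)* | ((zy)?y)*) — 17 states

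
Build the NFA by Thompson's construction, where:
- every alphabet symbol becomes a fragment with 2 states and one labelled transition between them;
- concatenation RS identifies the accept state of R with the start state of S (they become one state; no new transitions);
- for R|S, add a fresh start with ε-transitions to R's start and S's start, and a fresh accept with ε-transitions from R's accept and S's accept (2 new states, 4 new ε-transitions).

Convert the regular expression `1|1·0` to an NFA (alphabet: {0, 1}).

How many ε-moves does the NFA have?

4

Per subexpression:
Each of the 3 symbol leaves contributes 0 ε-transitions.
  1·0 : 0 ε-transitions
  1|1·0 : 4 ε-transitions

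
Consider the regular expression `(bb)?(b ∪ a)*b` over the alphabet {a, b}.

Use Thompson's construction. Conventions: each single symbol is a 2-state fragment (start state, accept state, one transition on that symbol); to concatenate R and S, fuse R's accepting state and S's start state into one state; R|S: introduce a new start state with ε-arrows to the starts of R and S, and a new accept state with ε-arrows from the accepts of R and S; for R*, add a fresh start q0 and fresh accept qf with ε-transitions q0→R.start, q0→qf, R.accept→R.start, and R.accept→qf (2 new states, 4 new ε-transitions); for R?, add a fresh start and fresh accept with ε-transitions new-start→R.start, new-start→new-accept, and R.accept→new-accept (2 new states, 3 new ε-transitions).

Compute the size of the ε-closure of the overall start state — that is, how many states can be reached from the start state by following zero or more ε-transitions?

Let C(F) = |ε-closure(F.start)| within fragment F, and note whether F accepts ε. Symbol fragments have C = 1 and do not accept ε. Then:
  bb → |ε-closure| equals the left operand's closure size = 1 (its accept is not ε-reachable, so the closure stops there)
  (bb)? → |ε-closure| = 1 (new start) + 1 (body) + 1 (new accept, via ε) = 3
  b ∪ a → new start ε-reaches every alternative's start; none of them accept ε, so the new accept is not reached: |ε-closure| = 1 + 1 + 1 = 3
  (b ∪ a)* → |ε-closure| = 1 (new start) + 3 (body) + 1 (new accept) = 5
  (bb)?(b ∪ a)*b → the left operand accepts ε, so the closure extends into the next operand (the shared merged state is already counted); |ε-closure| = 3 + (5−1) + (1−1) = 7

7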